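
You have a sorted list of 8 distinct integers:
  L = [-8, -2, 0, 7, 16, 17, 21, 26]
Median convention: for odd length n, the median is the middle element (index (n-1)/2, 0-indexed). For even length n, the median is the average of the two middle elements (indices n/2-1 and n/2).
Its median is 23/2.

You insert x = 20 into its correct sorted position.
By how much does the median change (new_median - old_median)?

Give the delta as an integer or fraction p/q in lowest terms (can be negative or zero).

Old median = 23/2
After inserting x = 20: new sorted = [-8, -2, 0, 7, 16, 17, 20, 21, 26]
New median = 16
Delta = 16 - 23/2 = 9/2

Answer: 9/2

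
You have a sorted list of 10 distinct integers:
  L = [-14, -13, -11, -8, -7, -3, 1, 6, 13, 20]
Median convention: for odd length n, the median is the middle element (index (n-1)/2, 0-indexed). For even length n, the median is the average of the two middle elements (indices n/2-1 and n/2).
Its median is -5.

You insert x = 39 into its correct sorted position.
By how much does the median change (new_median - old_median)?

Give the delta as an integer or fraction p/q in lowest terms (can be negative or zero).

Old median = -5
After inserting x = 39: new sorted = [-14, -13, -11, -8, -7, -3, 1, 6, 13, 20, 39]
New median = -3
Delta = -3 - -5 = 2

Answer: 2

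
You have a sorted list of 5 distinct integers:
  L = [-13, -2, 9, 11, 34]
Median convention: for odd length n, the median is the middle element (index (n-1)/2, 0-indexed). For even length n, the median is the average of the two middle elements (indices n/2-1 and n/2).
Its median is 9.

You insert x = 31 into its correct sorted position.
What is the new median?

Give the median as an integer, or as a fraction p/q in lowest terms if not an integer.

Answer: 10

Derivation:
Old list (sorted, length 5): [-13, -2, 9, 11, 34]
Old median = 9
Insert x = 31
Old length odd (5). Middle was index 2 = 9.
New length even (6). New median = avg of two middle elements.
x = 31: 4 elements are < x, 1 elements are > x.
New sorted list: [-13, -2, 9, 11, 31, 34]
New median = 10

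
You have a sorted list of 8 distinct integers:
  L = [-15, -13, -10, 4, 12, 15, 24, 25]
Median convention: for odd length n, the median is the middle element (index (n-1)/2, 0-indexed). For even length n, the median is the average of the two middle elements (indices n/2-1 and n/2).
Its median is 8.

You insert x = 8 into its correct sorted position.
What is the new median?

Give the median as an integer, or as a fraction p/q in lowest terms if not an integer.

Old list (sorted, length 8): [-15, -13, -10, 4, 12, 15, 24, 25]
Old median = 8
Insert x = 8
Old length even (8). Middle pair: indices 3,4 = 4,12.
New length odd (9). New median = single middle element.
x = 8: 4 elements are < x, 4 elements are > x.
New sorted list: [-15, -13, -10, 4, 8, 12, 15, 24, 25]
New median = 8

Answer: 8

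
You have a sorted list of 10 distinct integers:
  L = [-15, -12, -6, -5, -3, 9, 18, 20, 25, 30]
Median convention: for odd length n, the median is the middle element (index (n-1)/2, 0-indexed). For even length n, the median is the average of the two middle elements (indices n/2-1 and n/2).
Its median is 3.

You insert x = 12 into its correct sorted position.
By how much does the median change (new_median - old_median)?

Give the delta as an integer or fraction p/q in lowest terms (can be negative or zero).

Old median = 3
After inserting x = 12: new sorted = [-15, -12, -6, -5, -3, 9, 12, 18, 20, 25, 30]
New median = 9
Delta = 9 - 3 = 6

Answer: 6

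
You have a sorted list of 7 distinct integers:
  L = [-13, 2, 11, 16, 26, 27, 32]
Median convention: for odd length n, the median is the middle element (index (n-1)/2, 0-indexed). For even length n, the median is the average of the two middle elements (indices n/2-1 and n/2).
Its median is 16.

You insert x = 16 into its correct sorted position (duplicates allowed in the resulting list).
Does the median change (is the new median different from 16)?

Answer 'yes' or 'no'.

Answer: no

Derivation:
Old median = 16
Insert x = 16
New median = 16
Changed? no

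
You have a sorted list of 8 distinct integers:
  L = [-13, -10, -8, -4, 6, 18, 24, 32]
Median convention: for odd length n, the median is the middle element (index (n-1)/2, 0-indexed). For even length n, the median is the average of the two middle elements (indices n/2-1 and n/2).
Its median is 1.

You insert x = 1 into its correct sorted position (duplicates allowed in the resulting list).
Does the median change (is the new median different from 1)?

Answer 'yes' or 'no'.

Answer: no

Derivation:
Old median = 1
Insert x = 1
New median = 1
Changed? no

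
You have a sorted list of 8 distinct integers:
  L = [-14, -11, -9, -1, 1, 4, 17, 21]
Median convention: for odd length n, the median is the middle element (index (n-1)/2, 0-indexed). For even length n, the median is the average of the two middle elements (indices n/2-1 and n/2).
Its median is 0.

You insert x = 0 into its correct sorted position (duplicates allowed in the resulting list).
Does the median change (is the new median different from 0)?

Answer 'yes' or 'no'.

Old median = 0
Insert x = 0
New median = 0
Changed? no

Answer: no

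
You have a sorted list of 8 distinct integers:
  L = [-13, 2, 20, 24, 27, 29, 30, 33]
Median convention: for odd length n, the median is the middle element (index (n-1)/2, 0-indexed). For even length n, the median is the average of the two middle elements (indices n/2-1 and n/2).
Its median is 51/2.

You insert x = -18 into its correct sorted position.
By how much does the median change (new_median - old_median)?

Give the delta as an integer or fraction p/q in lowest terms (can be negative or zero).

Answer: -3/2

Derivation:
Old median = 51/2
After inserting x = -18: new sorted = [-18, -13, 2, 20, 24, 27, 29, 30, 33]
New median = 24
Delta = 24 - 51/2 = -3/2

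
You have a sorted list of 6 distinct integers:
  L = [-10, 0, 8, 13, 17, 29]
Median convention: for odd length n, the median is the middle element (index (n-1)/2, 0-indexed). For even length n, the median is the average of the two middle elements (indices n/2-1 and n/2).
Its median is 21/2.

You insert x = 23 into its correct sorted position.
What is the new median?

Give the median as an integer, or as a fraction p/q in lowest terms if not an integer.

Answer: 13

Derivation:
Old list (sorted, length 6): [-10, 0, 8, 13, 17, 29]
Old median = 21/2
Insert x = 23
Old length even (6). Middle pair: indices 2,3 = 8,13.
New length odd (7). New median = single middle element.
x = 23: 5 elements are < x, 1 elements are > x.
New sorted list: [-10, 0, 8, 13, 17, 23, 29]
New median = 13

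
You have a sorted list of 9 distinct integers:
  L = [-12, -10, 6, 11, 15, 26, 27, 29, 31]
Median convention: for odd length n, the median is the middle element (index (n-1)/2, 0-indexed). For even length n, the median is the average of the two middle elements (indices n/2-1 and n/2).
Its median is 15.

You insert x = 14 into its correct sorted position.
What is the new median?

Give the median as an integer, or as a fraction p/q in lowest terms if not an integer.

Answer: 29/2

Derivation:
Old list (sorted, length 9): [-12, -10, 6, 11, 15, 26, 27, 29, 31]
Old median = 15
Insert x = 14
Old length odd (9). Middle was index 4 = 15.
New length even (10). New median = avg of two middle elements.
x = 14: 4 elements are < x, 5 elements are > x.
New sorted list: [-12, -10, 6, 11, 14, 15, 26, 27, 29, 31]
New median = 29/2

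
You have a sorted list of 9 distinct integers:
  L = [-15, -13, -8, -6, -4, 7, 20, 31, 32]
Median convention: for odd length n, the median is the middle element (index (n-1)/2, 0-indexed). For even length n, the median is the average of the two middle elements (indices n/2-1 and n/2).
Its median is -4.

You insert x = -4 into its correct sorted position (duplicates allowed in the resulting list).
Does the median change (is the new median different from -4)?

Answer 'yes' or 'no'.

Answer: no

Derivation:
Old median = -4
Insert x = -4
New median = -4
Changed? no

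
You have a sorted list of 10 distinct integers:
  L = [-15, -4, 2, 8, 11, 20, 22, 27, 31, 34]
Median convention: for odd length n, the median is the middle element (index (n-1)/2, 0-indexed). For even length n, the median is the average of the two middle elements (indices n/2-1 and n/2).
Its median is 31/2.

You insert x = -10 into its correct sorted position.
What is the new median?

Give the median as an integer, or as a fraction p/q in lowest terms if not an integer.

Old list (sorted, length 10): [-15, -4, 2, 8, 11, 20, 22, 27, 31, 34]
Old median = 31/2
Insert x = -10
Old length even (10). Middle pair: indices 4,5 = 11,20.
New length odd (11). New median = single middle element.
x = -10: 1 elements are < x, 9 elements are > x.
New sorted list: [-15, -10, -4, 2, 8, 11, 20, 22, 27, 31, 34]
New median = 11

Answer: 11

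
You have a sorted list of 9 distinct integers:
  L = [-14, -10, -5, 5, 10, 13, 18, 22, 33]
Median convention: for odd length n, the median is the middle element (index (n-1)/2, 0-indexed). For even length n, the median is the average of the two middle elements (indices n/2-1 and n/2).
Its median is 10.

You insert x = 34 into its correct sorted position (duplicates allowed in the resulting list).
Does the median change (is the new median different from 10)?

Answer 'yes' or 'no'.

Answer: yes

Derivation:
Old median = 10
Insert x = 34
New median = 23/2
Changed? yes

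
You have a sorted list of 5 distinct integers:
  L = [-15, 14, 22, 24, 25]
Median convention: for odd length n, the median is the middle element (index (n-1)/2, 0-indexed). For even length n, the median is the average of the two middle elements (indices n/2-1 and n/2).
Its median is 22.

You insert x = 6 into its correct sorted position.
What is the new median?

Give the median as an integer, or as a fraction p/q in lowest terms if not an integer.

Old list (sorted, length 5): [-15, 14, 22, 24, 25]
Old median = 22
Insert x = 6
Old length odd (5). Middle was index 2 = 22.
New length even (6). New median = avg of two middle elements.
x = 6: 1 elements are < x, 4 elements are > x.
New sorted list: [-15, 6, 14, 22, 24, 25]
New median = 18

Answer: 18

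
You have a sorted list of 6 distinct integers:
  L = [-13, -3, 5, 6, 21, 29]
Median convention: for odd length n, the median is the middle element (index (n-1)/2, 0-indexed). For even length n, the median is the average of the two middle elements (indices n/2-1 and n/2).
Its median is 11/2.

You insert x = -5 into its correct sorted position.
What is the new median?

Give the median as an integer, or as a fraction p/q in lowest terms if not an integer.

Answer: 5

Derivation:
Old list (sorted, length 6): [-13, -3, 5, 6, 21, 29]
Old median = 11/2
Insert x = -5
Old length even (6). Middle pair: indices 2,3 = 5,6.
New length odd (7). New median = single middle element.
x = -5: 1 elements are < x, 5 elements are > x.
New sorted list: [-13, -5, -3, 5, 6, 21, 29]
New median = 5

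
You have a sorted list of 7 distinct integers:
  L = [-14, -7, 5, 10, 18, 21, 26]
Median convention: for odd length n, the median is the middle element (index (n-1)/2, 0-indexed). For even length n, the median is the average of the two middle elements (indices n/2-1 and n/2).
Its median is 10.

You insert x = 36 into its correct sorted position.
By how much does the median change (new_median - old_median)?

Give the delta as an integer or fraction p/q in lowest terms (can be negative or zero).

Old median = 10
After inserting x = 36: new sorted = [-14, -7, 5, 10, 18, 21, 26, 36]
New median = 14
Delta = 14 - 10 = 4

Answer: 4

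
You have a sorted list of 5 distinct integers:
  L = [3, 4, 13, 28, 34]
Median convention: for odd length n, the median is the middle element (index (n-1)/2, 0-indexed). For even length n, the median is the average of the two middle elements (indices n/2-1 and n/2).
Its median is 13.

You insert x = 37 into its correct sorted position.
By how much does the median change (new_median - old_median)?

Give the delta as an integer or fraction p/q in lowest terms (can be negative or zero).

Answer: 15/2

Derivation:
Old median = 13
After inserting x = 37: new sorted = [3, 4, 13, 28, 34, 37]
New median = 41/2
Delta = 41/2 - 13 = 15/2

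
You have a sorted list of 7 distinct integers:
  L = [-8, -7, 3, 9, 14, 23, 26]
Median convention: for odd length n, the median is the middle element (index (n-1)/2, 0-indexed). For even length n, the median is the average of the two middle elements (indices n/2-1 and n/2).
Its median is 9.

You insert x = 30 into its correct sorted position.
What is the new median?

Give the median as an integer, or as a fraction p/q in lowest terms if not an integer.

Old list (sorted, length 7): [-8, -7, 3, 9, 14, 23, 26]
Old median = 9
Insert x = 30
Old length odd (7). Middle was index 3 = 9.
New length even (8). New median = avg of two middle elements.
x = 30: 7 elements are < x, 0 elements are > x.
New sorted list: [-8, -7, 3, 9, 14, 23, 26, 30]
New median = 23/2

Answer: 23/2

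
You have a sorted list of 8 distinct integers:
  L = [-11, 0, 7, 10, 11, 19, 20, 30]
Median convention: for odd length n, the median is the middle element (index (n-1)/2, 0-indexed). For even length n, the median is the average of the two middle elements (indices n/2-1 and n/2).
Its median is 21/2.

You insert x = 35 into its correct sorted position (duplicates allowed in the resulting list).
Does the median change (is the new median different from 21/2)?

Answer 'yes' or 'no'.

Old median = 21/2
Insert x = 35
New median = 11
Changed? yes

Answer: yes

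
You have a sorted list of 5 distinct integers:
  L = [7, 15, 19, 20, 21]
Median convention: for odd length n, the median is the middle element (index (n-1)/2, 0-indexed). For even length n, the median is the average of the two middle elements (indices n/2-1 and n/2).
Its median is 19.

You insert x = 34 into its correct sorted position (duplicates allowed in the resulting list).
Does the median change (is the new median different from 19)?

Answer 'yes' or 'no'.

Old median = 19
Insert x = 34
New median = 39/2
Changed? yes

Answer: yes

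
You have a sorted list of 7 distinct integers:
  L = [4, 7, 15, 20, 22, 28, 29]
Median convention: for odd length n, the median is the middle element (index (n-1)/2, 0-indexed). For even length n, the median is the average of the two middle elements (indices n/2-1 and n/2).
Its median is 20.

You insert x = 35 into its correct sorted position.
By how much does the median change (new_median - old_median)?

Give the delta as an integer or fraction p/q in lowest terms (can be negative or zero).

Answer: 1

Derivation:
Old median = 20
After inserting x = 35: new sorted = [4, 7, 15, 20, 22, 28, 29, 35]
New median = 21
Delta = 21 - 20 = 1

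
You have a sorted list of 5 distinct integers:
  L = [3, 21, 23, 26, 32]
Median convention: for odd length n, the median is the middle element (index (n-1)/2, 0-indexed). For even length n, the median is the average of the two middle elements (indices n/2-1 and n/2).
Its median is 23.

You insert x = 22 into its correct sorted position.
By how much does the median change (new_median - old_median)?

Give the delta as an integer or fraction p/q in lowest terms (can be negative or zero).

Answer: -1/2

Derivation:
Old median = 23
After inserting x = 22: new sorted = [3, 21, 22, 23, 26, 32]
New median = 45/2
Delta = 45/2 - 23 = -1/2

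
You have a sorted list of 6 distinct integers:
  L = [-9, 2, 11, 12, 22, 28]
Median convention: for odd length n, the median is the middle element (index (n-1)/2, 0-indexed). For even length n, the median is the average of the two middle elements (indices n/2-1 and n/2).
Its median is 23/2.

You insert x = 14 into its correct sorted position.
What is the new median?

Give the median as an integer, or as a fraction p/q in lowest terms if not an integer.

Answer: 12

Derivation:
Old list (sorted, length 6): [-9, 2, 11, 12, 22, 28]
Old median = 23/2
Insert x = 14
Old length even (6). Middle pair: indices 2,3 = 11,12.
New length odd (7). New median = single middle element.
x = 14: 4 elements are < x, 2 elements are > x.
New sorted list: [-9, 2, 11, 12, 14, 22, 28]
New median = 12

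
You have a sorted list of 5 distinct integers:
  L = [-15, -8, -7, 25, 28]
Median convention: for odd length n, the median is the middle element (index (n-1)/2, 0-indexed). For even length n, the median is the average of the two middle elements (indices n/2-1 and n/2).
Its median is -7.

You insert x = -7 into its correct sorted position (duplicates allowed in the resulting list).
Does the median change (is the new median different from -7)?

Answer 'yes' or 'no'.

Answer: no

Derivation:
Old median = -7
Insert x = -7
New median = -7
Changed? no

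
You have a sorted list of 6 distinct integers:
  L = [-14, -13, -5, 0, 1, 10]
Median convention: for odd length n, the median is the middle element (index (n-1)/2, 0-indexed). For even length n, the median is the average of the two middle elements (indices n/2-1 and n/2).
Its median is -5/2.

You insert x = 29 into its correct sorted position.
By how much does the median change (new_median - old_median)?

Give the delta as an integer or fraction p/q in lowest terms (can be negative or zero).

Answer: 5/2

Derivation:
Old median = -5/2
After inserting x = 29: new sorted = [-14, -13, -5, 0, 1, 10, 29]
New median = 0
Delta = 0 - -5/2 = 5/2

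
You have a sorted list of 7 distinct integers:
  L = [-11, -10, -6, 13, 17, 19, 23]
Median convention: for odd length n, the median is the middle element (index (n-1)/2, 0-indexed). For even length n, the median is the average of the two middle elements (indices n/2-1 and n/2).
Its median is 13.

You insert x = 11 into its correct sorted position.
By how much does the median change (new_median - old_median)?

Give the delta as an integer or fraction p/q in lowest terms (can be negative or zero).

Old median = 13
After inserting x = 11: new sorted = [-11, -10, -6, 11, 13, 17, 19, 23]
New median = 12
Delta = 12 - 13 = -1

Answer: -1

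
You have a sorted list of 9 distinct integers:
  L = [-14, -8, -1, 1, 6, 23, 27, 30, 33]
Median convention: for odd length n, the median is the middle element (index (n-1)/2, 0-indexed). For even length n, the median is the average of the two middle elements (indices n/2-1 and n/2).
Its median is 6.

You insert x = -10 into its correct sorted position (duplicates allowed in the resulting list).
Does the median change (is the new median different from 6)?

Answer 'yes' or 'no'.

Answer: yes

Derivation:
Old median = 6
Insert x = -10
New median = 7/2
Changed? yes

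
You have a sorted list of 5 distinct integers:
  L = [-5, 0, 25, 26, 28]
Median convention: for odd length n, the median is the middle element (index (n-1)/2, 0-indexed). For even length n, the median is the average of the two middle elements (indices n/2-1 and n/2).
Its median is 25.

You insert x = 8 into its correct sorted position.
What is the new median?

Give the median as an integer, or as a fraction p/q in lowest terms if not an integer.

Answer: 33/2

Derivation:
Old list (sorted, length 5): [-5, 0, 25, 26, 28]
Old median = 25
Insert x = 8
Old length odd (5). Middle was index 2 = 25.
New length even (6). New median = avg of two middle elements.
x = 8: 2 elements are < x, 3 elements are > x.
New sorted list: [-5, 0, 8, 25, 26, 28]
New median = 33/2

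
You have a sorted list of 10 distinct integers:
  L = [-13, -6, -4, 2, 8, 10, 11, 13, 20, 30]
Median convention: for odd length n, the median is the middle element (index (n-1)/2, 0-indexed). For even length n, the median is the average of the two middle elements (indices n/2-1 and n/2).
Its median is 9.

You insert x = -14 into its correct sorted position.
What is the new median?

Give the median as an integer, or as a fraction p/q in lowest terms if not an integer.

Old list (sorted, length 10): [-13, -6, -4, 2, 8, 10, 11, 13, 20, 30]
Old median = 9
Insert x = -14
Old length even (10). Middle pair: indices 4,5 = 8,10.
New length odd (11). New median = single middle element.
x = -14: 0 elements are < x, 10 elements are > x.
New sorted list: [-14, -13, -6, -4, 2, 8, 10, 11, 13, 20, 30]
New median = 8

Answer: 8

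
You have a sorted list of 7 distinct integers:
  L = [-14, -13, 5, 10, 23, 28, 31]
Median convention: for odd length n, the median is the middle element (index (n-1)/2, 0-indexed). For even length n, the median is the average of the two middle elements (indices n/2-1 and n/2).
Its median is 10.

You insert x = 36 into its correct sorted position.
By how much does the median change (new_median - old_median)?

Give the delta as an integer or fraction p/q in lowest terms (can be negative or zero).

Old median = 10
After inserting x = 36: new sorted = [-14, -13, 5, 10, 23, 28, 31, 36]
New median = 33/2
Delta = 33/2 - 10 = 13/2

Answer: 13/2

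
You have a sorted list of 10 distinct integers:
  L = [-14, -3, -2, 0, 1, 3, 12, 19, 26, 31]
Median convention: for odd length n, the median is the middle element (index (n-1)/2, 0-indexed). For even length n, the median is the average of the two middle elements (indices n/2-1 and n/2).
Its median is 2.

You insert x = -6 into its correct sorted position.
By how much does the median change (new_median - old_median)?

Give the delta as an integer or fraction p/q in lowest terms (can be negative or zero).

Answer: -1

Derivation:
Old median = 2
After inserting x = -6: new sorted = [-14, -6, -3, -2, 0, 1, 3, 12, 19, 26, 31]
New median = 1
Delta = 1 - 2 = -1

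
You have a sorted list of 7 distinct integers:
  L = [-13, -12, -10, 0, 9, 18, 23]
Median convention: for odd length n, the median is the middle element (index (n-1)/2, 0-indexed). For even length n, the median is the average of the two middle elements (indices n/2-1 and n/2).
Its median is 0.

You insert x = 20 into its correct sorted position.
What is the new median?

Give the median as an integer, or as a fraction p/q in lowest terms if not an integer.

Old list (sorted, length 7): [-13, -12, -10, 0, 9, 18, 23]
Old median = 0
Insert x = 20
Old length odd (7). Middle was index 3 = 0.
New length even (8). New median = avg of two middle elements.
x = 20: 6 elements are < x, 1 elements are > x.
New sorted list: [-13, -12, -10, 0, 9, 18, 20, 23]
New median = 9/2

Answer: 9/2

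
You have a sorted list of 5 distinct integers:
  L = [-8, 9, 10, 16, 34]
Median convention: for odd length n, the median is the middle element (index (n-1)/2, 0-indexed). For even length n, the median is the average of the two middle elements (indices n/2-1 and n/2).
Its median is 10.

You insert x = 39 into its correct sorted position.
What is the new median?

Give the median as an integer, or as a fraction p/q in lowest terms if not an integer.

Answer: 13

Derivation:
Old list (sorted, length 5): [-8, 9, 10, 16, 34]
Old median = 10
Insert x = 39
Old length odd (5). Middle was index 2 = 10.
New length even (6). New median = avg of two middle elements.
x = 39: 5 elements are < x, 0 elements are > x.
New sorted list: [-8, 9, 10, 16, 34, 39]
New median = 13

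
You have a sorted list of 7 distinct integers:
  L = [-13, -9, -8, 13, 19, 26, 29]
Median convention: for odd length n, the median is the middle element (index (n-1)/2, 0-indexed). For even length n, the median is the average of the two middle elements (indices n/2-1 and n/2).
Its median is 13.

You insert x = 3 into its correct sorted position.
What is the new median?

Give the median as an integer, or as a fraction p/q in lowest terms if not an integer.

Answer: 8

Derivation:
Old list (sorted, length 7): [-13, -9, -8, 13, 19, 26, 29]
Old median = 13
Insert x = 3
Old length odd (7). Middle was index 3 = 13.
New length even (8). New median = avg of two middle elements.
x = 3: 3 elements are < x, 4 elements are > x.
New sorted list: [-13, -9, -8, 3, 13, 19, 26, 29]
New median = 8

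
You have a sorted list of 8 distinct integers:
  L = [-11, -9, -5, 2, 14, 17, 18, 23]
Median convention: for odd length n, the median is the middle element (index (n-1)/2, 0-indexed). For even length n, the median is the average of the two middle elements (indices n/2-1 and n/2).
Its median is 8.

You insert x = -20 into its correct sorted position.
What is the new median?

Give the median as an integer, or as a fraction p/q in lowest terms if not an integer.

Answer: 2

Derivation:
Old list (sorted, length 8): [-11, -9, -5, 2, 14, 17, 18, 23]
Old median = 8
Insert x = -20
Old length even (8). Middle pair: indices 3,4 = 2,14.
New length odd (9). New median = single middle element.
x = -20: 0 elements are < x, 8 elements are > x.
New sorted list: [-20, -11, -9, -5, 2, 14, 17, 18, 23]
New median = 2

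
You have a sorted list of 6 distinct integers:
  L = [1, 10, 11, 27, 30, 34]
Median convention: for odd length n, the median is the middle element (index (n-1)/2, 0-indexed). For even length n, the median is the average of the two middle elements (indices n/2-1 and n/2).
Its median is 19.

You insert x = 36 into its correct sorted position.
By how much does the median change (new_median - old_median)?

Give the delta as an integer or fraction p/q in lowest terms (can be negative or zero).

Answer: 8

Derivation:
Old median = 19
After inserting x = 36: new sorted = [1, 10, 11, 27, 30, 34, 36]
New median = 27
Delta = 27 - 19 = 8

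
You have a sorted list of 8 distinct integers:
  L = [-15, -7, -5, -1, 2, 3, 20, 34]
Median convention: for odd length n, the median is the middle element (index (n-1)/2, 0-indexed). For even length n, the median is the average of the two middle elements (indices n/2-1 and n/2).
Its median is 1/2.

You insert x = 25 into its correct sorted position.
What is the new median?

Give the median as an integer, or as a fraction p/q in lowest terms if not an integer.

Answer: 2

Derivation:
Old list (sorted, length 8): [-15, -7, -5, -1, 2, 3, 20, 34]
Old median = 1/2
Insert x = 25
Old length even (8). Middle pair: indices 3,4 = -1,2.
New length odd (9). New median = single middle element.
x = 25: 7 elements are < x, 1 elements are > x.
New sorted list: [-15, -7, -5, -1, 2, 3, 20, 25, 34]
New median = 2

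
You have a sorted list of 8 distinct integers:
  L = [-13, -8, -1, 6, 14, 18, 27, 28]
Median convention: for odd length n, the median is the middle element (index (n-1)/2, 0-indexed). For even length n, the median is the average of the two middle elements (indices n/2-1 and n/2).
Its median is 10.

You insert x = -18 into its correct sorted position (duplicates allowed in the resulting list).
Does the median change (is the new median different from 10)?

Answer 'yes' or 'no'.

Answer: yes

Derivation:
Old median = 10
Insert x = -18
New median = 6
Changed? yes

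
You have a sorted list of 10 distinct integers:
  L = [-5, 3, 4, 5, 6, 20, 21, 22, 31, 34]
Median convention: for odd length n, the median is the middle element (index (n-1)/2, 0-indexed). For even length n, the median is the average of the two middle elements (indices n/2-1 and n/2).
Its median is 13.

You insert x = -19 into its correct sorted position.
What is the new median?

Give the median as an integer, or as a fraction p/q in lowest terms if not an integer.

Old list (sorted, length 10): [-5, 3, 4, 5, 6, 20, 21, 22, 31, 34]
Old median = 13
Insert x = -19
Old length even (10). Middle pair: indices 4,5 = 6,20.
New length odd (11). New median = single middle element.
x = -19: 0 elements are < x, 10 elements are > x.
New sorted list: [-19, -5, 3, 4, 5, 6, 20, 21, 22, 31, 34]
New median = 6

Answer: 6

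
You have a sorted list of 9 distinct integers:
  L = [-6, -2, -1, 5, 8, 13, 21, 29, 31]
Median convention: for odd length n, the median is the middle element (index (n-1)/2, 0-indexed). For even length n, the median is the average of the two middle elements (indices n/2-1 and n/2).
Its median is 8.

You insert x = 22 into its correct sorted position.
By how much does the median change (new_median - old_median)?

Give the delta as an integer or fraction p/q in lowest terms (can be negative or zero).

Answer: 5/2

Derivation:
Old median = 8
After inserting x = 22: new sorted = [-6, -2, -1, 5, 8, 13, 21, 22, 29, 31]
New median = 21/2
Delta = 21/2 - 8 = 5/2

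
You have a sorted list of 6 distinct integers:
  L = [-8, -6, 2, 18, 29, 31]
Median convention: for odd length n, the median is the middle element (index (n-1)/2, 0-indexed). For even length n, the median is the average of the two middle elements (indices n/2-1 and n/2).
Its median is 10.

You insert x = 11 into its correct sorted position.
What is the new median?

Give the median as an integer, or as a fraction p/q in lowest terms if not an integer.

Old list (sorted, length 6): [-8, -6, 2, 18, 29, 31]
Old median = 10
Insert x = 11
Old length even (6). Middle pair: indices 2,3 = 2,18.
New length odd (7). New median = single middle element.
x = 11: 3 elements are < x, 3 elements are > x.
New sorted list: [-8, -6, 2, 11, 18, 29, 31]
New median = 11

Answer: 11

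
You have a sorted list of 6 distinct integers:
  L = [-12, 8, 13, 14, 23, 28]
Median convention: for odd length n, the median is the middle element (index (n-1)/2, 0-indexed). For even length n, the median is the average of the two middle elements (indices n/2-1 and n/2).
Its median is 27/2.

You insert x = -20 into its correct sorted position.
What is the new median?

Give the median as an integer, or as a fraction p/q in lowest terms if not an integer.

Answer: 13

Derivation:
Old list (sorted, length 6): [-12, 8, 13, 14, 23, 28]
Old median = 27/2
Insert x = -20
Old length even (6). Middle pair: indices 2,3 = 13,14.
New length odd (7). New median = single middle element.
x = -20: 0 elements are < x, 6 elements are > x.
New sorted list: [-20, -12, 8, 13, 14, 23, 28]
New median = 13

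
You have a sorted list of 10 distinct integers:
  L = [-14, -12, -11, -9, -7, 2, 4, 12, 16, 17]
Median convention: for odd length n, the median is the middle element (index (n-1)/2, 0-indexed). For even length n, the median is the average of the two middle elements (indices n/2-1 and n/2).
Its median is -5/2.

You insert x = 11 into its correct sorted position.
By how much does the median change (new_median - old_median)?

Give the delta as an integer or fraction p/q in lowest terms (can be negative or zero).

Answer: 9/2

Derivation:
Old median = -5/2
After inserting x = 11: new sorted = [-14, -12, -11, -9, -7, 2, 4, 11, 12, 16, 17]
New median = 2
Delta = 2 - -5/2 = 9/2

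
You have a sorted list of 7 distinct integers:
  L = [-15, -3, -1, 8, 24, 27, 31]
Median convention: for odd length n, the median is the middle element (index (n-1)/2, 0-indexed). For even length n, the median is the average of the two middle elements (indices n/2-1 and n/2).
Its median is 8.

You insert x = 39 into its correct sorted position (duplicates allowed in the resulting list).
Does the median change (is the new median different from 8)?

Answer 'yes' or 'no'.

Answer: yes

Derivation:
Old median = 8
Insert x = 39
New median = 16
Changed? yes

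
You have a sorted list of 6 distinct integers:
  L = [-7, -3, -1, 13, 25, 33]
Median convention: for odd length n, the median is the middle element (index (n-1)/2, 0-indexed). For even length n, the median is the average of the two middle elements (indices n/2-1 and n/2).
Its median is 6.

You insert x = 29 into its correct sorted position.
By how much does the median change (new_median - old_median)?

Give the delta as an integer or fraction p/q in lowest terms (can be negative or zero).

Answer: 7

Derivation:
Old median = 6
After inserting x = 29: new sorted = [-7, -3, -1, 13, 25, 29, 33]
New median = 13
Delta = 13 - 6 = 7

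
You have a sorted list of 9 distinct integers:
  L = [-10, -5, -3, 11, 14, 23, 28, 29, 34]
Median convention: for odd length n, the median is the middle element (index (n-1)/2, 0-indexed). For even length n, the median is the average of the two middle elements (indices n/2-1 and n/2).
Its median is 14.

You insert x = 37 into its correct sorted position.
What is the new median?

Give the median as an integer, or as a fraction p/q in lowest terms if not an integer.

Old list (sorted, length 9): [-10, -5, -3, 11, 14, 23, 28, 29, 34]
Old median = 14
Insert x = 37
Old length odd (9). Middle was index 4 = 14.
New length even (10). New median = avg of two middle elements.
x = 37: 9 elements are < x, 0 elements are > x.
New sorted list: [-10, -5, -3, 11, 14, 23, 28, 29, 34, 37]
New median = 37/2

Answer: 37/2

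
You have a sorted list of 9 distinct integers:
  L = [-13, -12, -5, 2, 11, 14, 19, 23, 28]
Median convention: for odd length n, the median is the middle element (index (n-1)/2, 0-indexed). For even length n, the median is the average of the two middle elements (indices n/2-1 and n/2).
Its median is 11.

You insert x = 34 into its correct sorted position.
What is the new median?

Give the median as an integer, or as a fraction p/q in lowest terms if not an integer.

Answer: 25/2

Derivation:
Old list (sorted, length 9): [-13, -12, -5, 2, 11, 14, 19, 23, 28]
Old median = 11
Insert x = 34
Old length odd (9). Middle was index 4 = 11.
New length even (10). New median = avg of two middle elements.
x = 34: 9 elements are < x, 0 elements are > x.
New sorted list: [-13, -12, -5, 2, 11, 14, 19, 23, 28, 34]
New median = 25/2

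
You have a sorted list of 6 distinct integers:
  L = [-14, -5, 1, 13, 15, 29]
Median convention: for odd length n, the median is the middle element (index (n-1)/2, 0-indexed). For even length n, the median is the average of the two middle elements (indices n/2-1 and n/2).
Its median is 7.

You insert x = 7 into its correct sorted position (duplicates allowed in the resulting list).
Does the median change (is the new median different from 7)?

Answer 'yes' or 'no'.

Answer: no

Derivation:
Old median = 7
Insert x = 7
New median = 7
Changed? no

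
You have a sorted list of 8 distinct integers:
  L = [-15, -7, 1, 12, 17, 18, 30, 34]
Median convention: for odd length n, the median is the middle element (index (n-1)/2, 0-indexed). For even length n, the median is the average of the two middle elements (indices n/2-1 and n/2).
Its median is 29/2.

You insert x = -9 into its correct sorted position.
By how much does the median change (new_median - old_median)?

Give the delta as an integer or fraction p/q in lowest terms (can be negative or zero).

Old median = 29/2
After inserting x = -9: new sorted = [-15, -9, -7, 1, 12, 17, 18, 30, 34]
New median = 12
Delta = 12 - 29/2 = -5/2

Answer: -5/2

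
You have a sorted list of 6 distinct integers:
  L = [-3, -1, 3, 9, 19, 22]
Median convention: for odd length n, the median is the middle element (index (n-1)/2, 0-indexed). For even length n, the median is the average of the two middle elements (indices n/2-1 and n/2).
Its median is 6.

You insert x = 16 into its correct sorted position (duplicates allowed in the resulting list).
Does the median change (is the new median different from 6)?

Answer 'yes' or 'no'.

Answer: yes

Derivation:
Old median = 6
Insert x = 16
New median = 9
Changed? yes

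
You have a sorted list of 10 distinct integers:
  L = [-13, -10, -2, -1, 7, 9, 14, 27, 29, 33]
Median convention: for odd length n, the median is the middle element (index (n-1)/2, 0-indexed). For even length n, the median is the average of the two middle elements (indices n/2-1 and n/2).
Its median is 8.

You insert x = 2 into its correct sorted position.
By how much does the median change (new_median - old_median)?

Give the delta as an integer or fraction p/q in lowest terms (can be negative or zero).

Old median = 8
After inserting x = 2: new sorted = [-13, -10, -2, -1, 2, 7, 9, 14, 27, 29, 33]
New median = 7
Delta = 7 - 8 = -1

Answer: -1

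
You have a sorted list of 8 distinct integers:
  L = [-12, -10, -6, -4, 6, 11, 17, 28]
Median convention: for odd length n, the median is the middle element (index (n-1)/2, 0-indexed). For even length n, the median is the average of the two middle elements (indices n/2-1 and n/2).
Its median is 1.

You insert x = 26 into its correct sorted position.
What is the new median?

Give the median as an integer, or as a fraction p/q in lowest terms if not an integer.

Answer: 6

Derivation:
Old list (sorted, length 8): [-12, -10, -6, -4, 6, 11, 17, 28]
Old median = 1
Insert x = 26
Old length even (8). Middle pair: indices 3,4 = -4,6.
New length odd (9). New median = single middle element.
x = 26: 7 elements are < x, 1 elements are > x.
New sorted list: [-12, -10, -6, -4, 6, 11, 17, 26, 28]
New median = 6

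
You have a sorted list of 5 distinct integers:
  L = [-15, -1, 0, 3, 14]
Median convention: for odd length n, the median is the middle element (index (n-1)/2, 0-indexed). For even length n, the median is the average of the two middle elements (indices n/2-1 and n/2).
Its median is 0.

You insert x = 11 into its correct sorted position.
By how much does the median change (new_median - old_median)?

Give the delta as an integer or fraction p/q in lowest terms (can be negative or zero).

Answer: 3/2

Derivation:
Old median = 0
After inserting x = 11: new sorted = [-15, -1, 0, 3, 11, 14]
New median = 3/2
Delta = 3/2 - 0 = 3/2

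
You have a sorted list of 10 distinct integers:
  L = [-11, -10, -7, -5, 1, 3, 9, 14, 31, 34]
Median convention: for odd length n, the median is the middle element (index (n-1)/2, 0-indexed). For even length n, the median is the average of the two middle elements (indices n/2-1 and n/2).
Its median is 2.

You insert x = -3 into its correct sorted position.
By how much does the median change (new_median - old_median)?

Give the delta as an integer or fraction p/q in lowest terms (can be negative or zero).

Old median = 2
After inserting x = -3: new sorted = [-11, -10, -7, -5, -3, 1, 3, 9, 14, 31, 34]
New median = 1
Delta = 1 - 2 = -1

Answer: -1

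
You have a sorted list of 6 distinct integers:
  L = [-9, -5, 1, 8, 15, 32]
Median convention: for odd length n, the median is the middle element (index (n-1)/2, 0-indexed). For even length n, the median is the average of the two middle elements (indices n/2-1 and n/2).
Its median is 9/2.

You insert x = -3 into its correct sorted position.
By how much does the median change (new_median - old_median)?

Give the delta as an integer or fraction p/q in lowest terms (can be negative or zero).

Answer: -7/2

Derivation:
Old median = 9/2
After inserting x = -3: new sorted = [-9, -5, -3, 1, 8, 15, 32]
New median = 1
Delta = 1 - 9/2 = -7/2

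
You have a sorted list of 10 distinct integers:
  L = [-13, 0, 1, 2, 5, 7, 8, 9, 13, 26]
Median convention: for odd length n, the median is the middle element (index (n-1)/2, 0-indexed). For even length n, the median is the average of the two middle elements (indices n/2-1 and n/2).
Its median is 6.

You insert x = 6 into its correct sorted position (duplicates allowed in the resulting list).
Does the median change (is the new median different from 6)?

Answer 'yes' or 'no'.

Old median = 6
Insert x = 6
New median = 6
Changed? no

Answer: no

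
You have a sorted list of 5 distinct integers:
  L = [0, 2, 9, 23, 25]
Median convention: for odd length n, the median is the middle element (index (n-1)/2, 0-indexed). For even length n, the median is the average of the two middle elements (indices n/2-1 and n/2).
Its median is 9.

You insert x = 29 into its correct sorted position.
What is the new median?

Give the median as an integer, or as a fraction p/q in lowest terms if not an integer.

Old list (sorted, length 5): [0, 2, 9, 23, 25]
Old median = 9
Insert x = 29
Old length odd (5). Middle was index 2 = 9.
New length even (6). New median = avg of two middle elements.
x = 29: 5 elements are < x, 0 elements are > x.
New sorted list: [0, 2, 9, 23, 25, 29]
New median = 16

Answer: 16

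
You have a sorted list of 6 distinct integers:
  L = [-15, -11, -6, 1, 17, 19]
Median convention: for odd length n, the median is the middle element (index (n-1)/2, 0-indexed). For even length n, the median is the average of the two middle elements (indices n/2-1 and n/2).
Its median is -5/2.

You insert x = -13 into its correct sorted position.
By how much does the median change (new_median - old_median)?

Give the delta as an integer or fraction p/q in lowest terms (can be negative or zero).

Old median = -5/2
After inserting x = -13: new sorted = [-15, -13, -11, -6, 1, 17, 19]
New median = -6
Delta = -6 - -5/2 = -7/2

Answer: -7/2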